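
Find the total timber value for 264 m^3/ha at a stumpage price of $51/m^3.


Value = 264 * 51 = $13464/ha

$13464/ha


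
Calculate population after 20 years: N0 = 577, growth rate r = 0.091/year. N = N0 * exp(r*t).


r*t = 0.091 * 20 = 1.82
exp(1.82) = 6.17186
N = 577 * 6.17186 = 3561.16 ≈ 3561

3561


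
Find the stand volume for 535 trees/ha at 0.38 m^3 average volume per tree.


V_stand = 535 * 0.38 = 203.3 m^3/ha

203.3 m^3/ha


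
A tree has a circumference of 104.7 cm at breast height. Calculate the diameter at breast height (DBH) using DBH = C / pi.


DBH = C / pi = 104.7 / 3.141593 = 33.3270 ≈ 33.33 cm

33.33 cm


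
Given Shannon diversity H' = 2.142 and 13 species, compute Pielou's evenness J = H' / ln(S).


ln(13) = 2.56495
J = H' / ln(S) = 2.142 / 2.56495 = 0.835104 ≈ 0.8351

0.8351


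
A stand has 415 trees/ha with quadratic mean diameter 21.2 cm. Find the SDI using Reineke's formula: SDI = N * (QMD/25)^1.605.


QMD/25 = 21.2/25 = 0.848
(0.848)^1.605 = exp(1.605 * ln(0.848)) = exp(1.605 * (-0.164875)) = exp(-0.264624) = 0.767494
SDI = 415 * 0.767494 = 318.510 ≈ 319

319


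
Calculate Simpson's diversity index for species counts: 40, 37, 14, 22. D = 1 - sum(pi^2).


Total N = 40 + 37 + 14 + 22 = 113
Per-species terms:
  p = 40/113 = 0.353982; p^2 = 0.353982^2 = 0.125303
  p = 37/113 = 0.327434; p^2 = 0.327434^2 = 0.107213
  p = 14/113 = 0.123894; p^2 = 0.123894^2 = 0.015350
  p = 22/113 = 0.194690; p^2 = 0.194690^2 = 0.037904
sum(p^2) = 0.125303 + 0.107213 + 0.015350 + 0.037904 = 0.285770
D = 1 - 0.285770 = 0.714230 ≈ 0.7142

0.7142


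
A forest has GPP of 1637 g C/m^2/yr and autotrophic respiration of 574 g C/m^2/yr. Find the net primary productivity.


NPP = GPP - Ra = 1637 - 574 = 1063 g C/m^2/yr

1063 g C/m^2/yr


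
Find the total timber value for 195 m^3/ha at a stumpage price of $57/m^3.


Value = 195 * 57 = $11115/ha

$11115/ha


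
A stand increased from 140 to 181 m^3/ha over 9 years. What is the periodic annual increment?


PAI = (V2 - V1) / period = (181 - 140) / 9 = 41 / 9 = 4.5556 ≈ 4.56 m^3/ha/yr

4.56 m^3/ha/yr


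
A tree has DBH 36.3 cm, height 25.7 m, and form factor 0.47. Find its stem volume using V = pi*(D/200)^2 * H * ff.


(D/200)^2 = (36.3/200)^2 = 0.1815^2 = 0.03294225
BA = 3.141593 * 0.03294225 = 0.103491 m^2
V = 0.103491 * 25.7 * 0.47 = 1.25007 ≈ 1.250 m^3

1.250 m^3


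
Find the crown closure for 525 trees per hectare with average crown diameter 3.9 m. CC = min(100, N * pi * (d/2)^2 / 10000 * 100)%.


(d/2)^2 = (3.9/2)^2 = 1.95^2 = 3.8025
Crown area = 3.141593 * 3.8025 = 11.9459 m^2
N * area / 10000 * 100 = 525 * 11.9459 / 10000 * 100 = 62.7160
CC = min(100, 62.7160) = 62.7160 ≈ 62.7%

62.7%


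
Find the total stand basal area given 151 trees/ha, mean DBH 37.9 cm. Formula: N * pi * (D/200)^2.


(D/200)^2 = (37.9/200)^2 = 0.1895^2 = 0.03591025
Individual BA = 3.141593 * 0.03591025 = 0.112815 m^2
Stand BA = 151 * 0.112815 = 17.0351 ≈ 17.04 m^2/ha

17.04 m^2/ha


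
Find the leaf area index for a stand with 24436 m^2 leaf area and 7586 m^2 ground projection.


LAI = 24436 / 7586 = 3.2212 ≈ 3.22

3.22


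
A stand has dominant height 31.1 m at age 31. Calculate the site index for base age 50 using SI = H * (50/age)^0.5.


50/31 = 1.61290
(1.61290)^0.5 = 1.27000
SI = 31.1 * 1.27000 = 39.4970 ≈ 39.5 m

39.5 m


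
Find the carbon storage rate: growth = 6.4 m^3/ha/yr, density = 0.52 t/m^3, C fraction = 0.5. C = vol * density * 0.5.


C = 6.4 * 0.52 * 0.5 = 1.664 ≈ 1.66 t C/ha/yr

1.66 t C/ha/yr


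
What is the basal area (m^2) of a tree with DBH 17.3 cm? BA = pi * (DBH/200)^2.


D/200 = 17.3/200 = 0.0865 m
(D/200)^2 = 0.0865^2 = 0.00748225
BA = 3.141593 * 0.00748225 = 0.0235062 ≈ 0.0235 m^2

0.0235 m^2


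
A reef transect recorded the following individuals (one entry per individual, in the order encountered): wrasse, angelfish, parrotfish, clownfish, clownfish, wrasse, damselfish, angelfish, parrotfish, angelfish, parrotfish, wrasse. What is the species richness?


Total individuals logged = 12
Distinct species (count of individuals): wrasse (3), angelfish (3), parrotfish (3), clownfish (2), damselfish (1)
Species richness = number of distinct species = 5

5


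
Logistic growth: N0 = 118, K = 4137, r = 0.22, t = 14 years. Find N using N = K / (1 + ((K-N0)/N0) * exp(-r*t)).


(K - N0)/N0 = (4137 - 118)/118 = 4019/118 = 34.0593
r*t = 0.22 * 14 = 3.08; exp(-3.08) = 0.0459593
34.0593 * 0.0459593 = 1.56534
1 + 1.56534 = 2.56534
N = 4137 / 2.56534 = 1612.65 ≈ 1613

1613


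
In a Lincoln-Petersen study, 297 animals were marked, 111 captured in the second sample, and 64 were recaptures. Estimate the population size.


N = M * C / R = 297 * 111 / 64 = 32967 / 64 = 515.11 ≈ 515

515 individuals


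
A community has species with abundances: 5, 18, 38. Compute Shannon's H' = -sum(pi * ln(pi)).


Total N = 5 + 18 + 38 = 61
Per-species terms:
  p = 5/61 = 0.081967; ln(p) = -2.501439; p*ln(p) = 0.081967 * (-2.501439) = -0.205035
  p = 18/61 = 0.295082; ln(p) = -1.220502; p*ln(p) = 0.295082 * (-1.220502) = -0.360148
  p = 38/61 = 0.622951; ln(p) = -0.473287; p*ln(p) = 0.622951 * (-0.473287) = -0.294835
sum(p*ln(p)) = (-0.205035) + (-0.360148) + (-0.294835) = -0.860018
H' = -(-0.860018) = 0.860018 ≈ 0.8600

0.8600


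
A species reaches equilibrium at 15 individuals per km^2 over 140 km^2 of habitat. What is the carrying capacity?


K = 15 * 140 = 2100 individuals

2100 individuals


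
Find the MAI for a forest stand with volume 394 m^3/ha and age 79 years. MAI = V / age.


MAI = 394 / 79 = 4.9873 ≈ 4.99 m^3/ha/yr

4.99 m^3/ha/yr


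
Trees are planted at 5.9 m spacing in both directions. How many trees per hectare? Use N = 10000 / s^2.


N = 10000 / 5.9^2 = 10000 / 34.81 = 287.274 ≈ 287 trees/ha

287 trees/ha


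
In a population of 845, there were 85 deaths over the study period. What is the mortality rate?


Mortality rate = 85 / 845 = 0.100592 ≈ 0.1006

0.1006


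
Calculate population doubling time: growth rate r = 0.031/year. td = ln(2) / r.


td = ln(2) / 0.031 = 0.693147 / 0.031 = 22.3596 ≈ 22.4 years

22.4 years


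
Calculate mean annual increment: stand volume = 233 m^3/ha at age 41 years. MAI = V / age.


MAI = 233 / 41 = 5.6829 ≈ 5.68 m^3/ha/yr

5.68 m^3/ha/yr


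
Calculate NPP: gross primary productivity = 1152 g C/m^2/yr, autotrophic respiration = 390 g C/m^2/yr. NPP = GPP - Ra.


NPP = GPP - Ra = 1152 - 390 = 762 g C/m^2/yr

762 g C/m^2/yr


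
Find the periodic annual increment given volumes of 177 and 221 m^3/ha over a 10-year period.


PAI = (V2 - V1) / period = (221 - 177) / 10 = 44 / 10 = 4.40 m^3/ha/yr

4.40 m^3/ha/yr


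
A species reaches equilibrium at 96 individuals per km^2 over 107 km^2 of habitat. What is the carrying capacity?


K = 96 * 107 = 10272 individuals

10272 individuals


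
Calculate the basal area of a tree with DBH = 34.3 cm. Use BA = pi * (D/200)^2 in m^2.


D/200 = 34.3/200 = 0.1715 m
(D/200)^2 = 0.1715^2 = 0.02941225
BA = 3.141593 * 0.02941225 = 0.0924013 ≈ 0.0924 m^2

0.0924 m^2


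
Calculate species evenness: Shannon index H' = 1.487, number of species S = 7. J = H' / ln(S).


ln(7) = 1.94591
J = H' / ln(S) = 1.487 / 1.94591 = 0.764167 ≈ 0.7642

0.7642


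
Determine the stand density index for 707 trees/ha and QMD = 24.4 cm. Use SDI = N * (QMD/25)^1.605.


QMD/25 = 24.4/25 = 0.976
(0.976)^1.605 = exp(1.605 * ln(0.976)) = exp(1.605 * (-0.0242927)) = exp(-0.0389898) = 0.961761
SDI = 707 * 0.961761 = 679.965 ≈ 680

680


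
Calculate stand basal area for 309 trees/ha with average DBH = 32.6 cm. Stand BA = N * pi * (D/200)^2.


(D/200)^2 = (32.6/200)^2 = 0.163^2 = 0.026569
Individual BA = 3.141593 * 0.026569 = 0.0834690 m^2
Stand BA = 309 * 0.0834690 = 25.7919 ≈ 25.79 m^2/ha

25.79 m^2/ha


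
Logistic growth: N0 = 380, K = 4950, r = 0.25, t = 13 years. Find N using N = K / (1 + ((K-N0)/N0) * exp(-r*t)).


(K - N0)/N0 = (4950 - 380)/380 = 4570/380 = 12.0263
r*t = 0.25 * 13 = 3.25; exp(-3.25) = 0.0387742
12.0263 * 0.0387742 = 0.466310
1 + 0.466310 = 1.46631
N = 4950 / 1.46631 = 3375.82 ≈ 3376

3376


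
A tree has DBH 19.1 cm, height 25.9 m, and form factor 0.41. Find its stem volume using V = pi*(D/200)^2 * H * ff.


(D/200)^2 = (19.1/200)^2 = 0.0955^2 = 0.00912025
BA = 3.141593 * 0.00912025 = 0.0286521 m^2
V = 0.0286521 * 25.9 * 0.41 = 0.304257 ≈ 0.304 m^3

0.304 m^3


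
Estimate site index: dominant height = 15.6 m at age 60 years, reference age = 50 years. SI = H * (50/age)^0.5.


50/60 = 0.833333
(0.833333)^0.5 = 0.912871
SI = 15.6 * 0.912871 = 14.2408 ≈ 14.2 m

14.2 m


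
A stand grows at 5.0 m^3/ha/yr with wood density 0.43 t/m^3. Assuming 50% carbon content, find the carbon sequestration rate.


C = 5.0 * 0.43 * 0.5 = 1.075 ≈ 1.08 t C/ha/yr

1.08 t C/ha/yr


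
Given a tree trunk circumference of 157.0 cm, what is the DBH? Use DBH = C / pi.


DBH = C / pi = 157.0 / 3.141593 = 49.9746 ≈ 49.97 cm

49.97 cm


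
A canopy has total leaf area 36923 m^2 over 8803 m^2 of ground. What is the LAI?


LAI = 36923 / 8803 = 4.1944 ≈ 4.19

4.19


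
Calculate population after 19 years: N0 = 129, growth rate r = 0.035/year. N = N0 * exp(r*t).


r*t = 0.035 * 19 = 0.665
exp(0.665) = 1.94449
N = 129 * 1.94449 = 250.839 ≈ 251

251


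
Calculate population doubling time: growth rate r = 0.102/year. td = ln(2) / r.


td = ln(2) / 0.102 = 0.693147 / 0.102 = 6.79556 ≈ 6.8 years

6.8 years


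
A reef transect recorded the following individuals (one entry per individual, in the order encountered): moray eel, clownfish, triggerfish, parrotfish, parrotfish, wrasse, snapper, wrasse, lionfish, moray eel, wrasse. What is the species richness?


Total individuals logged = 11
Distinct species (count of individuals): moray eel (2), clownfish (1), triggerfish (1), parrotfish (2), wrasse (3), snapper (1), lionfish (1)
Species richness = number of distinct species = 7

7


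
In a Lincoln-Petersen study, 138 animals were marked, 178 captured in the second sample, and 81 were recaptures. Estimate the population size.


N = M * C / R = 138 * 178 / 81 = 24564 / 81 = 303.26 ≈ 303

303 individuals


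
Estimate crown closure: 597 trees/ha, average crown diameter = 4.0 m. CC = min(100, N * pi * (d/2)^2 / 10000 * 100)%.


(d/2)^2 = (4.0/2)^2 = 2^2 = 4
Crown area = 3.141593 * 4 = 12.5664 m^2
N * area / 10000 * 100 = 597 * 12.5664 / 10000 * 100 = 75.0214
CC = min(100, 75.0214) = 75.0214 ≈ 75.0%

75.0%


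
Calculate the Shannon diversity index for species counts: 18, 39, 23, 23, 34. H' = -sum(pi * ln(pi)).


Total N = 18 + 39 + 23 + 23 + 34 = 137
Per-species terms:
  p = 18/137 = 0.131387; ln(p) = -2.029608; p*ln(p) = 0.131387 * (-2.029608) = -0.266664
  p = 39/137 = 0.284672; ln(p) = -1.256418; p*ln(p) = 0.284672 * (-1.256418) = -0.357667
  p = 23/137 = 0.167883; ln(p) = -1.784488; p*ln(p) = 0.167883 * (-1.784488) = -0.299585
  p = 23/137 = 0.167883; ln(p) = -1.784488; p*ln(p) = 0.167883 * (-1.784488) = -0.299585
  p = 34/137 = 0.248175; ln(p) = -1.393621; p*ln(p) = 0.248175 * (-1.393621) = -0.345862
sum(p*ln(p)) = (-0.266664) + (-0.357667) + (-0.299585) + (-0.299585) + (-0.345862) = -1.569363
H' = -(-1.569363) = 1.569363 ≈ 1.5694

1.5694


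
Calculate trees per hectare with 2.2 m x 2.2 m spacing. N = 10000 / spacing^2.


N = 10000 / 2.2^2 = 10000 / 4.84 = 2066.12 ≈ 2066 trees/ha

2066 trees/ha


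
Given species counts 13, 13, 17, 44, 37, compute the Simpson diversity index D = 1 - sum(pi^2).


Total N = 13 + 13 + 17 + 44 + 37 = 124
Per-species terms:
  p = 13/124 = 0.104839; p^2 = 0.104839^2 = 0.010991
  p = 13/124 = 0.104839; p^2 = 0.104839^2 = 0.010991
  p = 17/124 = 0.137097; p^2 = 0.137097^2 = 0.018796
  p = 44/124 = 0.354839; p^2 = 0.354839^2 = 0.125911
  p = 37/124 = 0.298387; p^2 = 0.298387^2 = 0.089035
sum(p^2) = 0.010991 + 0.010991 + 0.018796 + 0.125911 + 0.089035 = 0.255724
D = 1 - 0.255724 = 0.744276 ≈ 0.7443

0.7443


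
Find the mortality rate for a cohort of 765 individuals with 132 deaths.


Mortality rate = 132 / 765 = 0.172549 ≈ 0.1725

0.1725


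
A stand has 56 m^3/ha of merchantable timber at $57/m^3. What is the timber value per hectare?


Value = 56 * 57 = $3192/ha

$3192/ha


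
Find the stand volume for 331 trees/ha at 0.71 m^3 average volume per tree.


V_stand = 331 * 0.71 = 235.01 ≈ 235.0 m^3/ha

235.0 m^3/ha


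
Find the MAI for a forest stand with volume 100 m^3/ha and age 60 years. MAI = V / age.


MAI = 100 / 60 = 1.6667 ≈ 1.67 m^3/ha/yr

1.67 m^3/ha/yr


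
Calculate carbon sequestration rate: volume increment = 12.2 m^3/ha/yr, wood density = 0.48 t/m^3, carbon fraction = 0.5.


C = 12.2 * 0.48 * 0.5 = 2.928 ≈ 2.93 t C/ha/yr

2.93 t C/ha/yr


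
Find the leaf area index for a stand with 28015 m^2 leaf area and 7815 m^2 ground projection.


LAI = 28015 / 7815 = 3.5848 ≈ 3.58

3.58


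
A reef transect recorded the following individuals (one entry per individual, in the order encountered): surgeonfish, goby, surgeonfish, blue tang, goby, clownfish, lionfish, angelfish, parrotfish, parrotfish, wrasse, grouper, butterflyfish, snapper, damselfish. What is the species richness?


Total individuals logged = 15
Distinct species (count of individuals): surgeonfish (2), goby (2), blue tang (1), clownfish (1), lionfish (1), angelfish (1), parrotfish (2), wrasse (1), grouper (1), butterflyfish (1), snapper (1), damselfish (1)
Species richness = number of distinct species = 12

12


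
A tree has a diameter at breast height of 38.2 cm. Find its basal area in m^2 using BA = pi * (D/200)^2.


D/200 = 38.2/200 = 0.191 m
(D/200)^2 = 0.191^2 = 0.036481
BA = 3.141593 * 0.036481 = 0.114608 ≈ 0.1146 m^2

0.1146 m^2


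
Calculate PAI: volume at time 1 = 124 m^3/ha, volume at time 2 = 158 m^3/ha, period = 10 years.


PAI = (V2 - V1) / period = (158 - 124) / 10 = 34 / 10 = 3.40 m^3/ha/yr

3.40 m^3/ha/yr


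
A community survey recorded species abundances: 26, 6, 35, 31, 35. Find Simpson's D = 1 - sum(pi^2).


Total N = 26 + 6 + 35 + 31 + 35 = 133
Per-species terms:
  p = 26/133 = 0.195489; p^2 = 0.195489^2 = 0.038216
  p = 6/133 = 0.045113; p^2 = 0.045113^2 = 0.002035
  p = 35/133 = 0.263158; p^2 = 0.263158^2 = 0.069252
  p = 31/133 = 0.233083; p^2 = 0.233083^2 = 0.054328
  p = 35/133 = 0.263158; p^2 = 0.263158^2 = 0.069252
sum(p^2) = 0.038216 + 0.002035 + 0.069252 + 0.054328 + 0.069252 = 0.233083
D = 1 - 0.233083 = 0.766917 ≈ 0.7669

0.7669


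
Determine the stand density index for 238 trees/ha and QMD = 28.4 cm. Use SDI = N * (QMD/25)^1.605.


QMD/25 = 28.4/25 = 1.136
(1.136)^1.605 = exp(1.605 * ln(1.136)) = exp(1.605 * 0.127513) = exp(0.204658) = 1.22711
SDI = 238 * 1.22711 = 292.052 ≈ 292

292


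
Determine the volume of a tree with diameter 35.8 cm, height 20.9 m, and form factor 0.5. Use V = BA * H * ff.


(D/200)^2 = (35.8/200)^2 = 0.179^2 = 0.032041
BA = 3.141593 * 0.032041 = 0.100660 m^2
V = 0.100660 * 20.9 * 0.5 = 1.05190 ≈ 1.052 m^3

1.052 m^3


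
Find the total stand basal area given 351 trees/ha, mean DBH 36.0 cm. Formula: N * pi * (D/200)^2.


(D/200)^2 = (36.0/200)^2 = 0.18^2 = 0.0324
Individual BA = 3.141593 * 0.0324 = 0.101788 m^2
Stand BA = 351 * 0.101788 = 35.7276 ≈ 35.73 m^2/ha

35.73 m^2/ha


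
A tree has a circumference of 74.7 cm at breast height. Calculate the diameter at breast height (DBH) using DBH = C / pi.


DBH = C / pi = 74.7 / 3.141593 = 23.7777 ≈ 23.78 cm

23.78 cm


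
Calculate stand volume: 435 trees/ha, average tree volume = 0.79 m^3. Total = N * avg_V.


V_stand = 435 * 0.79 = 343.65 ≈ 343.7 m^3/ha

343.7 m^3/ha


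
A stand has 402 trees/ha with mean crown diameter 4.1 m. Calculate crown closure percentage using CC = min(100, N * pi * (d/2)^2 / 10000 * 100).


(d/2)^2 = (4.1/2)^2 = 2.05^2 = 4.2025
Crown area = 3.141593 * 4.2025 = 13.2025 m^2
N * area / 10000 * 100 = 402 * 13.2025 / 10000 * 100 = 53.0741
CC = min(100, 53.0741) = 53.0741 ≈ 53.1%

53.1%


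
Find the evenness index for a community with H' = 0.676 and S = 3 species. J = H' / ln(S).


ln(3) = 1.09861
J = H' / ln(S) = 0.676 / 1.09861 = 0.615323 ≈ 0.6153

0.6153


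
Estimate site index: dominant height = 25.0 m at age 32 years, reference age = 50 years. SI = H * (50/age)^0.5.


50/32 = 1.56250
(1.56250)^0.5 = 1.25000
SI = 25.0 * 1.25000 = 31.2500 ≈ 31.3 m

31.3 m


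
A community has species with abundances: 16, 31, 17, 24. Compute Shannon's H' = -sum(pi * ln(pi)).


Total N = 16 + 31 + 17 + 24 = 88
Per-species terms:
  p = 16/88 = 0.181818; ln(p) = -1.704749; p*ln(p) = 0.181818 * (-1.704749) = -0.309954
  p = 31/88 = 0.352273; ln(p) = -1.043349; p*ln(p) = 0.352273 * (-1.043349) = -0.367544
  p = 17/88 = 0.193182; ln(p) = -1.644123; p*ln(p) = 0.193182 * (-1.644123) = -0.317615
  p = 24/88 = 0.272727; ln(p) = -1.299284; p*ln(p) = 0.272727 * (-1.299284) = -0.354350
sum(p*ln(p)) = (-0.309954) + (-0.367544) + (-0.317615) + (-0.354350) = -1.349463
H' = -(-1.349463) = 1.349463 ≈ 1.3495

1.3495


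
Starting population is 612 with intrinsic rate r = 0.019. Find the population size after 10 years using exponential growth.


r*t = 0.019 * 10 = 0.19
exp(0.19) = 1.20925
N = 612 * 1.20925 = 740.061 ≈ 740

740


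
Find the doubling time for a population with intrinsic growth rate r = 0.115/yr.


td = ln(2) / 0.115 = 0.693147 / 0.115 = 6.02737 ≈ 6.0 years

6.0 years


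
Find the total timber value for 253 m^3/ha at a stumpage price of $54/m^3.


Value = 253 * 54 = $13662/ha

$13662/ha


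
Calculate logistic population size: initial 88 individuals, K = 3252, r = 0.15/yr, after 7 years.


(K - N0)/N0 = (3252 - 88)/88 = 3164/88 = 35.9545
r*t = 0.15 * 7 = 1.05; exp(-1.05) = 0.349938
35.9545 * 0.349938 = 12.5818
1 + 12.5818 = 13.5818
N = 3252 / 13.5818 = 239.438 ≈ 239

239


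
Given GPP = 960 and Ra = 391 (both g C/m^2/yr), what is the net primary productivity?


NPP = GPP - Ra = 960 - 391 = 569 g C/m^2/yr

569 g C/m^2/yr


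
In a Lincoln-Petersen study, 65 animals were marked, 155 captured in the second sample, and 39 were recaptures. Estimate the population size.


N = M * C / R = 65 * 155 / 39 = 10075 / 39 = 258.33 ≈ 258

258 individuals


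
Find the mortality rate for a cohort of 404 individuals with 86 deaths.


Mortality rate = 86 / 404 = 0.212871 ≈ 0.2129

0.2129


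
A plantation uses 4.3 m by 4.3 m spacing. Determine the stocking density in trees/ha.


N = 10000 / 4.3^2 = 10000 / 18.49 = 540.833 ≈ 541 trees/ha

541 trees/ha


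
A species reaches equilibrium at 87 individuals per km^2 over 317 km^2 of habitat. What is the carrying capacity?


K = 87 * 317 = 27579 individuals

27579 individuals


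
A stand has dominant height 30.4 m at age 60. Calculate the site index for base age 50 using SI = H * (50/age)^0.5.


50/60 = 0.833333
(0.833333)^0.5 = 0.912871
SI = 30.4 * 0.912871 = 27.7513 ≈ 27.8 m

27.8 m


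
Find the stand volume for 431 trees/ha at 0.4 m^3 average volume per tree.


V_stand = 431 * 0.4 = 172.4 m^3/ha

172.4 m^3/ha


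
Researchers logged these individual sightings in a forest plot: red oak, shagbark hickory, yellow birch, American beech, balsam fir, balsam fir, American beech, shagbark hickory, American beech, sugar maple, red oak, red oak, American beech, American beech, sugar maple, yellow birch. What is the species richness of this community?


Total individuals logged = 16
Distinct species (count of individuals): red oak (3), shagbark hickory (2), yellow birch (2), American beech (5), balsam fir (2), sugar maple (2)
Species richness = number of distinct species = 6

6


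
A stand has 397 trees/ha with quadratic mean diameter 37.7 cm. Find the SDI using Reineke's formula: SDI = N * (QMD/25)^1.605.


QMD/25 = 37.7/25 = 1.508
(1.508)^1.605 = exp(1.605 * ln(1.508)) = exp(1.605 * 0.410784) = exp(0.659308) = 1.93345
SDI = 397 * 1.93345 = 767.580 ≈ 768

768


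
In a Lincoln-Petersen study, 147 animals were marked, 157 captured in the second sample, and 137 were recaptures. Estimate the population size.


N = M * C / R = 147 * 157 / 137 = 23079 / 137 = 168.46 ≈ 168

168 individuals


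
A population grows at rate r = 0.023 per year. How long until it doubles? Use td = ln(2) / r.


td = ln(2) / 0.023 = 0.693147 / 0.023 = 30.1368 ≈ 30.1 years

30.1 years


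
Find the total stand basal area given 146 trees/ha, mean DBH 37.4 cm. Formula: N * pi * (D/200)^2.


(D/200)^2 = (37.4/200)^2 = 0.187^2 = 0.034969
Individual BA = 3.141593 * 0.034969 = 0.109858 m^2
Stand BA = 146 * 0.109858 = 16.0393 ≈ 16.04 m^2/ha

16.04 m^2/ha


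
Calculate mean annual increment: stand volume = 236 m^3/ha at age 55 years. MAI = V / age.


MAI = 236 / 55 = 4.2909 ≈ 4.29 m^3/ha/yr

4.29 m^3/ha/yr


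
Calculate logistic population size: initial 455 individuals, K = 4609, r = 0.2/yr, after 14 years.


(K - N0)/N0 = (4609 - 455)/455 = 4154/455 = 9.12967
r*t = 0.2 * 14 = 2.8; exp(-2.8) = 0.0608101
9.12967 * 0.0608101 = 0.555176
1 + 0.555176 = 1.55518
N = 4609 / 1.55518 = 2963.64 ≈ 2964

2964


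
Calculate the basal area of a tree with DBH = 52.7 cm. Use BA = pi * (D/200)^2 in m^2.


D/200 = 52.7/200 = 0.2635 m
(D/200)^2 = 0.2635^2 = 0.06943225
BA = 3.141593 * 0.06943225 = 0.218128 ≈ 0.2181 m^2

0.2181 m^2


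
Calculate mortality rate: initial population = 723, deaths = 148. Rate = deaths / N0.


Mortality rate = 148 / 723 = 0.204703 ≈ 0.2047

0.2047


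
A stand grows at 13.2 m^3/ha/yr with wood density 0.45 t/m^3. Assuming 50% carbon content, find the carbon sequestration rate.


C = 13.2 * 0.45 * 0.5 = 2.97 t C/ha/yr

2.97 t C/ha/yr


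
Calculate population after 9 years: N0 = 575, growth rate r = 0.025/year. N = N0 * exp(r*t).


r*t = 0.025 * 9 = 0.225
exp(0.225) = 1.25232
N = 575 * 1.25232 = 720.084 ≈ 720

720


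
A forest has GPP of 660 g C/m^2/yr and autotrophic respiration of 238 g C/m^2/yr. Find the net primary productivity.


NPP = GPP - Ra = 660 - 238 = 422 g C/m^2/yr

422 g C/m^2/yr


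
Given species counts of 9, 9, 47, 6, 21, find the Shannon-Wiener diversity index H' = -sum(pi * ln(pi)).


Total N = 9 + 9 + 47 + 6 + 21 = 92
Per-species terms:
  p = 9/92 = 0.097826; ln(p) = -2.324565; p*ln(p) = 0.097826 * (-2.324565) = -0.227403
  p = 9/92 = 0.097826; ln(p) = -2.324565; p*ln(p) = 0.097826 * (-2.324565) = -0.227403
  p = 47/92 = 0.510870; ln(p) = -0.671640; p*ln(p) = 0.510870 * (-0.671640) = -0.343121
  p = 6/92 = 0.065217; ln(p) = -2.730035; p*ln(p) = 0.065217 * (-2.730035) = -0.178045
  p = 21/92 = 0.228261; ln(p) = -1.477266; p*ln(p) = 0.228261 * (-1.477266) = -0.337202
sum(p*ln(p)) = (-0.227403) + (-0.227403) + (-0.343121) + (-0.178045) + (-0.337202) = -1.313174
H' = -(-1.313174) = 1.313174 ≈ 1.3132

1.3132


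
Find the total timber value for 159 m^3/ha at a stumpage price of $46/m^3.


Value = 159 * 46 = $7314/ha

$7314/ha


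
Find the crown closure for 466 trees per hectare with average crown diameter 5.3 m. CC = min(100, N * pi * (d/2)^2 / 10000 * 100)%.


(d/2)^2 = (5.3/2)^2 = 2.65^2 = 7.0225
Crown area = 3.141593 * 7.0225 = 22.0618 m^2
N * area / 10000 * 100 = 466 * 22.0618 / 10000 * 100 = 102.808
CC = min(100, 102.808) = 100%

100%


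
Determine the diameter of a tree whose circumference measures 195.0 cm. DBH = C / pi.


DBH = C / pi = 195.0 / 3.141593 = 62.0704 ≈ 62.07 cm

62.07 cm


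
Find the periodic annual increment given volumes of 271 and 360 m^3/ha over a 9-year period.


PAI = (V2 - V1) / period = (360 - 271) / 9 = 89 / 9 = 9.8889 ≈ 9.89 m^3/ha/yr

9.89 m^3/ha/yr


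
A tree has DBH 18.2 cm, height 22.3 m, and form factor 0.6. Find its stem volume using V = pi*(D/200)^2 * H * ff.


(D/200)^2 = (18.2/200)^2 = 0.091^2 = 0.008281
BA = 3.141593 * 0.008281 = 0.0260155 m^2
V = 0.0260155 * 22.3 * 0.6 = 0.348087 ≈ 0.348 m^3

0.348 m^3


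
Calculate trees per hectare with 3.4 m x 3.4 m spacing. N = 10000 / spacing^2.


N = 10000 / 3.4^2 = 10000 / 11.56 = 865.052 ≈ 865 trees/ha

865 trees/ha


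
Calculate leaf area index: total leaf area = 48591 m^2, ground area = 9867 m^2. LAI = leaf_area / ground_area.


LAI = 48591 / 9867 = 4.9246 ≈ 4.92

4.92


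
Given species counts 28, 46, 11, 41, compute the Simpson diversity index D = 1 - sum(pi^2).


Total N = 28 + 46 + 11 + 41 = 126
Per-species terms:
  p = 28/126 = 0.222222; p^2 = 0.222222^2 = 0.049383
  p = 46/126 = 0.365079; p^2 = 0.365079^2 = 0.133283
  p = 11/126 = 0.087302; p^2 = 0.087302^2 = 0.007622
  p = 41/126 = 0.325397; p^2 = 0.325397^2 = 0.105883
sum(p^2) = 0.049383 + 0.133283 + 0.007622 + 0.105883 = 0.296171
D = 1 - 0.296171 = 0.703829 ≈ 0.7038

0.7038


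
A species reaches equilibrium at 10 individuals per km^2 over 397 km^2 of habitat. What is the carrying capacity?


K = 10 * 397 = 3970 individuals

3970 individuals


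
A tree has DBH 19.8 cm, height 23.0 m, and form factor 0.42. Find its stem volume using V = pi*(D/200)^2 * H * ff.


(D/200)^2 = (19.8/200)^2 = 0.099^2 = 0.009801
BA = 3.141593 * 0.009801 = 0.0307908 m^2
V = 0.0307908 * 23.0 * 0.42 = 0.297439 ≈ 0.297 m^3

0.297 m^3


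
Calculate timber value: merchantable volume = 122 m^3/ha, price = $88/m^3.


Value = 122 * 88 = $10736/ha

$10736/ha


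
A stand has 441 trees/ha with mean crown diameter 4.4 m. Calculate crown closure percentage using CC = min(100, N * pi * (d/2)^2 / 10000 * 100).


(d/2)^2 = (4.4/2)^2 = 2.2^2 = 4.84
Crown area = 3.141593 * 4.84 = 15.2053 m^2
N * area / 10000 * 100 = 441 * 15.2053 / 10000 * 100 = 67.0554
CC = min(100, 67.0554) = 67.0554 ≈ 67.1%

67.1%


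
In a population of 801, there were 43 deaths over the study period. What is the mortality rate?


Mortality rate = 43 / 801 = 0.053683 ≈ 0.0537

0.0537


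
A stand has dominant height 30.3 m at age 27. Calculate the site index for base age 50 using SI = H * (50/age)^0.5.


50/27 = 1.85185
(1.85185)^0.5 = 1.36083
SI = 30.3 * 1.36083 = 41.2331 ≈ 41.2 m

41.2 m


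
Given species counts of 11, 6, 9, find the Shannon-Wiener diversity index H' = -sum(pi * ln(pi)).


Total N = 11 + 6 + 9 = 26
Per-species terms:
  p = 11/26 = 0.423077; ln(p) = -0.860201; p*ln(p) = 0.423077 * (-0.860201) = -0.363931
  p = 6/26 = 0.230769; ln(p) = -1.466338; p*ln(p) = 0.230769 * (-1.466338) = -0.338385
  p = 9/26 = 0.346154; ln(p) = -1.060872; p*ln(p) = 0.346154 * (-1.060872) = -0.367225
sum(p*ln(p)) = (-0.363931) + (-0.338385) + (-0.367225) = -1.069541
H' = -(-1.069541) = 1.069541 ≈ 1.0695

1.0695


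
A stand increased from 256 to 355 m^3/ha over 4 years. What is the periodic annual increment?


PAI = (V2 - V1) / period = (355 - 256) / 4 = 99 / 4 = 24.75 m^3/ha/yr

24.75 m^3/ha/yr


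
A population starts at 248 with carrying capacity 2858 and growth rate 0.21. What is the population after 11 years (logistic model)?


(K - N0)/N0 = (2858 - 248)/248 = 2610/248 = 10.5242
r*t = 0.21 * 11 = 2.31; exp(-2.31) = 0.0992613
10.5242 * 0.0992613 = 1.04465
1 + 1.04465 = 2.04465
N = 2858 / 2.04465 = 1397.79 ≈ 1398

1398


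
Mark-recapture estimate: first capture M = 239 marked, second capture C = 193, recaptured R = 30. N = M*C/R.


N = M * C / R = 239 * 193 / 30 = 46127 / 30 = 1537.57 ≈ 1538

1538 individuals


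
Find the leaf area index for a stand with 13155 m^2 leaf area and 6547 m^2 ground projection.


LAI = 13155 / 6547 = 2.0093 ≈ 2.01

2.01


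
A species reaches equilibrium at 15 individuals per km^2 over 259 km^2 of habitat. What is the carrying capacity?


K = 15 * 259 = 3885 individuals

3885 individuals


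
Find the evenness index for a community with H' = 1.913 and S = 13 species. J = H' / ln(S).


ln(13) = 2.56495
J = H' / ln(S) = 1.913 / 2.56495 = 0.745824 ≈ 0.7458

0.7458


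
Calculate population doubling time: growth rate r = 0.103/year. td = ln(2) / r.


td = ln(2) / 0.103 = 0.693147 / 0.103 = 6.72958 ≈ 6.7 years

6.7 years


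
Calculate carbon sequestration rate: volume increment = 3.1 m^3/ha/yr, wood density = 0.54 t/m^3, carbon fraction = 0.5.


C = 3.1 * 0.54 * 0.5 = 0.837 ≈ 0.84 t C/ha/yr

0.84 t C/ha/yr


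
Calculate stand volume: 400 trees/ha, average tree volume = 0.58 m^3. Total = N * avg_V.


V_stand = 400 * 0.58 = 232.0 m^3/ha

232.0 m^3/ha


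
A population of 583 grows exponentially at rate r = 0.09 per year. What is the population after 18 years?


r*t = 0.09 * 18 = 1.62
exp(1.62) = 5.05309
N = 583 * 5.05309 = 2945.95 ≈ 2946

2946


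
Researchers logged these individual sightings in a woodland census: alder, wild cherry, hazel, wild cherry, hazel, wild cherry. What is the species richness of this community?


Total individuals logged = 6
Distinct species (count of individuals): alder (1), wild cherry (3), hazel (2)
Species richness = number of distinct species = 3

3


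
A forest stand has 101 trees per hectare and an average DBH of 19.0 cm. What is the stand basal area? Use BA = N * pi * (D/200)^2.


(D/200)^2 = (19.0/200)^2 = 0.095^2 = 0.009025
Individual BA = 3.141593 * 0.009025 = 0.0283529 m^2
Stand BA = 101 * 0.0283529 = 2.86364 ≈ 2.86 m^2/ha

2.86 m^2/ha


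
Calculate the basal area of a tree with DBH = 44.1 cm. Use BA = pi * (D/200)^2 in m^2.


D/200 = 44.1/200 = 0.2205 m
(D/200)^2 = 0.2205^2 = 0.04862025
BA = 3.141593 * 0.04862025 = 0.152745 ≈ 0.1527 m^2

0.1527 m^2


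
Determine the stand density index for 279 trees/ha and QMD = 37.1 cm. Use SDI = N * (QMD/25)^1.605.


QMD/25 = 37.1/25 = 1.484
(1.484)^1.605 = exp(1.605 * ln(1.484)) = exp(1.605 * 0.394741) = exp(0.633559) = 1.88430
SDI = 279 * 1.88430 = 525.720 ≈ 526

526


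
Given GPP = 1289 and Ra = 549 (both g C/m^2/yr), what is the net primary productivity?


NPP = GPP - Ra = 1289 - 549 = 740 g C/m^2/yr

740 g C/m^2/yr


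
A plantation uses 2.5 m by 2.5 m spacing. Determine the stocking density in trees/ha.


N = 10000 / 2.5^2 = 10000 / 6.25 = 1600.00 ≈ 1600 trees/ha

1600 trees/ha


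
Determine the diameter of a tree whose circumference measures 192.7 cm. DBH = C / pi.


DBH = C / pi = 192.7 / 3.141593 = 61.3383 ≈ 61.34 cm

61.34 cm


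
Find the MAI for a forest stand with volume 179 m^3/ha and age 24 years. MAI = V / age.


MAI = 179 / 24 = 7.4583 ≈ 7.46 m^3/ha/yr

7.46 m^3/ha/yr


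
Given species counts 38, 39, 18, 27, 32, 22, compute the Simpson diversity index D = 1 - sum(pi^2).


Total N = 38 + 39 + 18 + 27 + 32 + 22 = 176
Per-species terms:
  p = 38/176 = 0.215909; p^2 = 0.215909^2 = 0.046617
  p = 39/176 = 0.221591; p^2 = 0.221591^2 = 0.049103
  p = 18/176 = 0.102273; p^2 = 0.102273^2 = 0.010460
  p = 27/176 = 0.153409; p^2 = 0.153409^2 = 0.023534
  p = 32/176 = 0.181818; p^2 = 0.181818^2 = 0.033058
  p = 22/176 = 0.125000; p^2 = 0.125000^2 = 0.015625
sum(p^2) = 0.046617 + 0.049103 + 0.010460 + 0.023534 + 0.033058 + 0.015625 = 0.178397
D = 1 - 0.178397 = 0.821603 ≈ 0.8216

0.8216


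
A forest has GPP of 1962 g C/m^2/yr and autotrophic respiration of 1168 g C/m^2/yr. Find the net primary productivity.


NPP = GPP - Ra = 1962 - 1168 = 794 g C/m^2/yr

794 g C/m^2/yr


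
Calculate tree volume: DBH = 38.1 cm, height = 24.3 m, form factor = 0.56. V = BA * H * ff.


(D/200)^2 = (38.1/200)^2 = 0.1905^2 = 0.03629025
BA = 3.141593 * 0.03629025 = 0.114009 m^2
V = 0.114009 * 24.3 * 0.56 = 1.55143 ≈ 1.551 m^3

1.551 m^3


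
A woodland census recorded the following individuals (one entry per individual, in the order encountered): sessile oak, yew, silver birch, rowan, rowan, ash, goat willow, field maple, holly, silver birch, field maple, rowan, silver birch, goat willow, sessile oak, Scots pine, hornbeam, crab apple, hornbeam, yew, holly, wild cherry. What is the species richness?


Total individuals logged = 22
Distinct species (count of individuals): sessile oak (2), yew (2), silver birch (3), rowan (3), ash (1), goat willow (2), field maple (2), holly (2), Scots pine (1), hornbeam (2), crab apple (1), wild cherry (1)
Species richness = number of distinct species = 12

12


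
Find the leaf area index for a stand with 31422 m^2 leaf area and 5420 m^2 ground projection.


LAI = 31422 / 5420 = 5.7974 ≈ 5.80

5.80


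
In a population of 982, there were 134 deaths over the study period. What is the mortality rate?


Mortality rate = 134 / 982 = 0.136456 ≈ 0.1365

0.1365


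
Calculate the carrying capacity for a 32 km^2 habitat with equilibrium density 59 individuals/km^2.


K = 59 * 32 = 1888 individuals

1888 individuals


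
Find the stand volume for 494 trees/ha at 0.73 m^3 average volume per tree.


V_stand = 494 * 0.73 = 360.62 ≈ 360.6 m^3/ha

360.6 m^3/ha


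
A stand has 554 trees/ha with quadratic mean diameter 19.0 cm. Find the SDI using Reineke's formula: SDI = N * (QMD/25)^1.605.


QMD/25 = 19.0/25 = 0.76
(0.76)^1.605 = exp(1.605 * ln(0.76)) = exp(1.605 * (-0.274437)) = exp(-0.440471) = 0.643733
SDI = 554 * 0.643733 = 356.628 ≈ 357

357


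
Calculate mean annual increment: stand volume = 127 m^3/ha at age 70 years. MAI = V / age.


MAI = 127 / 70 = 1.8143 ≈ 1.81 m^3/ha/yr

1.81 m^3/ha/yr


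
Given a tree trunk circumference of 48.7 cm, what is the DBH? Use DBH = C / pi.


DBH = C / pi = 48.7 / 3.141593 = 15.5017 ≈ 15.50 cm

15.50 cm


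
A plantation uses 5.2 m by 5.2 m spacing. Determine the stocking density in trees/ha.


N = 10000 / 5.2^2 = 10000 / 27.04 = 369.822 ≈ 370 trees/ha

370 trees/ha


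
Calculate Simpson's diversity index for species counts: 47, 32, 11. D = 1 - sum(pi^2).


Total N = 47 + 32 + 11 = 90
Per-species terms:
  p = 47/90 = 0.522222; p^2 = 0.522222^2 = 0.272716
  p = 32/90 = 0.355556; p^2 = 0.355556^2 = 0.126420
  p = 11/90 = 0.122222; p^2 = 0.122222^2 = 0.014938
sum(p^2) = 0.272716 + 0.126420 + 0.014938 = 0.414074
D = 1 - 0.414074 = 0.585926 ≈ 0.5859

0.5859


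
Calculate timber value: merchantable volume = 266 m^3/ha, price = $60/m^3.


Value = 266 * 60 = $15960/ha

$15960/ha


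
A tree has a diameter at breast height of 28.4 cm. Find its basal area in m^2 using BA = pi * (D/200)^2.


D/200 = 28.4/200 = 0.142 m
(D/200)^2 = 0.142^2 = 0.020164
BA = 3.141593 * 0.020164 = 0.0633471 ≈ 0.0633 m^2

0.0633 m^2


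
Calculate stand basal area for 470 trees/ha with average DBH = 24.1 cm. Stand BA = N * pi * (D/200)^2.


(D/200)^2 = (24.1/200)^2 = 0.1205^2 = 0.01452025
Individual BA = 3.141593 * 0.01452025 = 0.0456167 m^2
Stand BA = 470 * 0.0456167 = 21.4398 ≈ 21.44 m^2/ha

21.44 m^2/ha


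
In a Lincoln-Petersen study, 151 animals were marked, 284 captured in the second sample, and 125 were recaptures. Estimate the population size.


N = M * C / R = 151 * 284 / 125 = 42884 / 125 = 343.07 ≈ 343

343 individuals


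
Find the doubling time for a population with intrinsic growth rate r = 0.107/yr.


td = ln(2) / 0.107 = 0.693147 / 0.107 = 6.47801 ≈ 6.5 years

6.5 years


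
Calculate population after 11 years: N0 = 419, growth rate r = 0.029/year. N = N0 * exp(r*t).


r*t = 0.029 * 11 = 0.319
exp(0.319) = 1.37575
N = 419 * 1.37575 = 576.439 ≈ 576

576


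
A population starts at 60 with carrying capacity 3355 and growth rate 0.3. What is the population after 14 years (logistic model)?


(K - N0)/N0 = (3355 - 60)/60 = 3295/60 = 54.9167
r*t = 0.3 * 14 = 4.2; exp(-4.2) = 0.0149956
54.9167 * 0.0149956 = 0.823509
1 + 0.823509 = 1.82351
N = 3355 / 1.82351 = 1839.86 ≈ 1840

1840


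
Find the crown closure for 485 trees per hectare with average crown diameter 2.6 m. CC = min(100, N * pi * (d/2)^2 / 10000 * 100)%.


(d/2)^2 = (2.6/2)^2 = 1.3^2 = 1.69
Crown area = 3.141593 * 1.69 = 5.30929 m^2
N * area / 10000 * 100 = 485 * 5.30929 / 10000 * 100 = 25.7501
CC = min(100, 25.7501) = 25.7501 ≈ 25.8%

25.8%


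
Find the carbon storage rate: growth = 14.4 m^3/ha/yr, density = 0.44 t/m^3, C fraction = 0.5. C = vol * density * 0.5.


C = 14.4 * 0.44 * 0.5 = 3.168 ≈ 3.17 t C/ha/yr

3.17 t C/ha/yr


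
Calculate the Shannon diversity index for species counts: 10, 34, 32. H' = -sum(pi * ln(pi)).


Total N = 10 + 34 + 32 = 76
Per-species terms:
  p = 10/76 = 0.131579; ln(p) = -2.028148; p*ln(p) = 0.131579 * (-2.028148) = -0.266862
  p = 34/76 = 0.447368; ln(p) = -0.804374; p*ln(p) = 0.447368 * (-0.804374) = -0.359851
  p = 32/76 = 0.421053; ln(p) = -0.864997; p*ln(p) = 0.421053 * (-0.864997) = -0.364210
sum(p*ln(p)) = (-0.266862) + (-0.359851) + (-0.364210) = -0.990923
H' = -(-0.990923) = 0.990923 ≈ 0.9909

0.9909


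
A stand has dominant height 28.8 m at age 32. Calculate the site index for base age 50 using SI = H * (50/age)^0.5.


50/32 = 1.56250
(1.56250)^0.5 = 1.25000
SI = 28.8 * 1.25000 = 36.0000 ≈ 36.0 m

36.0 m


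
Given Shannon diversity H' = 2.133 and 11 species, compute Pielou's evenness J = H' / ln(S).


ln(11) = 2.39790
J = H' / ln(S) = 2.133 / 2.39790 = 0.889528 ≈ 0.8895

0.8895


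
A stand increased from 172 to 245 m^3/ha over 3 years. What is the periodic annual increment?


PAI = (V2 - V1) / period = (245 - 172) / 3 = 73 / 3 = 24.3333 ≈ 24.33 m^3/ha/yr

24.33 m^3/ha/yr


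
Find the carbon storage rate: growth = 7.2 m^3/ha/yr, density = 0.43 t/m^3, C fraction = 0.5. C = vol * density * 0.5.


C = 7.2 * 0.43 * 0.5 = 1.548 ≈ 1.55 t C/ha/yr

1.55 t C/ha/yr


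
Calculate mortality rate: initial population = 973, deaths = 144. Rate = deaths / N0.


Mortality rate = 144 / 973 = 0.147996 ≈ 0.1480

0.1480


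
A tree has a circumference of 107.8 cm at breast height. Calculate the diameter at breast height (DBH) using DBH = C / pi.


DBH = C / pi = 107.8 / 3.141593 = 34.3138 ≈ 34.31 cm

34.31 cm


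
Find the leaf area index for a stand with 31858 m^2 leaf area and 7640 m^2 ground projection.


LAI = 31858 / 7640 = 4.1699 ≈ 4.17

4.17


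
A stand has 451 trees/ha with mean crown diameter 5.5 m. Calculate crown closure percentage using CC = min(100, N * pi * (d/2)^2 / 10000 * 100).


(d/2)^2 = (5.5/2)^2 = 2.75^2 = 7.5625
Crown area = 3.141593 * 7.5625 = 23.7583 m^2
N * area / 10000 * 100 = 451 * 23.7583 / 10000 * 100 = 107.150
CC = min(100, 107.150) = 100%

100%


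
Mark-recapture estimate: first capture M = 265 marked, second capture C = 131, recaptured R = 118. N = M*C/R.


N = M * C / R = 265 * 131 / 118 = 34715 / 118 = 294.19 ≈ 294

294 individuals


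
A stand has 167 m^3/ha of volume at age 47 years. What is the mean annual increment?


MAI = 167 / 47 = 3.5532 ≈ 3.55 m^3/ha/yr

3.55 m^3/ha/yr


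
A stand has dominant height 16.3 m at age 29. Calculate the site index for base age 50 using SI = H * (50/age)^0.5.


50/29 = 1.72414
(1.72414)^0.5 = 1.31307
SI = 16.3 * 1.31307 = 21.4030 ≈ 21.4 m

21.4 m


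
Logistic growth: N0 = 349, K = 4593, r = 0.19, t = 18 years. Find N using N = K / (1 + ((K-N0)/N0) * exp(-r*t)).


(K - N0)/N0 = (4593 - 349)/349 = 4244/349 = 12.1605
r*t = 0.19 * 18 = 3.42; exp(-3.42) = 0.0327124
12.1605 * 0.0327124 = 0.397799
1 + 0.397799 = 1.39780
N = 4593 / 1.39780 = 3285.88 ≈ 3286

3286


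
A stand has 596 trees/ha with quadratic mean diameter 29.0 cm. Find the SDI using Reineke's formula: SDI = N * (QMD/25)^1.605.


QMD/25 = 29.0/25 = 1.16
(1.16)^1.605 = exp(1.605 * ln(1.16)) = exp(1.605 * 0.148420) = exp(0.238214) = 1.26898
SDI = 596 * 1.26898 = 756.312 ≈ 756

756


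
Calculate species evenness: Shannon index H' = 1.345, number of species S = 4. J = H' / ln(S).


ln(4) = 1.38629
J = H' / ln(S) = 1.345 / 1.38629 = 0.970215 ≈ 0.9702

0.9702
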